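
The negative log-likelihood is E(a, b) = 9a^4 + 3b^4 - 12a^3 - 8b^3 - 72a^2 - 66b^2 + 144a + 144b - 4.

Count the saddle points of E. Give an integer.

E separates as a function of a plus a function of b, so ∇E=0 decouples.
∂E/∂a = 36(a - 2)(a - 1)(a + 2) = 0 at a ∈ {-2, 1, 2}; ∂E/∂b = 12(b - 4)(b - 1)(b + 3) = 0 at b ∈ {-3, 1, 4}.
The Hessian is diagonal: diag(E_aa, E_bb). Second derivatives: E_aa(-2)=432, E_aa(1)=-108, E_aa(2)=144; E_bb(-3)=336, E_bb(1)=-144, E_bb(4)=252.
Saddle points occur where the two diagonal entries have opposite signs: (-2, 1), (1, -3), (1, 4), (2, 1). Count: 4.

4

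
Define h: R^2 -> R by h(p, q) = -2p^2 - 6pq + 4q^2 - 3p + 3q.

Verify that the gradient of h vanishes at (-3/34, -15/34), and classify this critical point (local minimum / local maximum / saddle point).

∇h = (-4p - 6q - 3, -6p + 8q + 3); substituting (-3/34, -15/34) gives ∇h = (0, 0), so (-3/34, -15/34) is indeed a critical point.
The Hessian of h is constant: H = [[-4, -6], [-6, 8]].
det(H) = (-4)·8 − (-6)² = -68.
Since det(H) < 0, H is indefinite and the critical point is a saddle point.

saddle point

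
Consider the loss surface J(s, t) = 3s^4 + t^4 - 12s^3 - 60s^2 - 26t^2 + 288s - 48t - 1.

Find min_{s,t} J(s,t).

-1190

J(s,t) separates as P(s) + Q(t) − 1, so its minimum is min P + min Q − 1.
P'(s) = 12(s - 4)(s - 2)(s + 3) vanishes at s ∈ {-3, 2, 4}; Q'(t) = 4(t - 4)(t + 1)(t + 3) vanishes at t ∈ {-3, -1, 4}.
Local minima of P (where P''>0): P(-3)=-837, P(4)=192. Local minima of Q: Q(-3)=-9, Q(4)=-352.
So the global minimum of J is P(-3) + Q(4) − 1 = -837 − 352 − 1 = -1190, attained at (-3, 4).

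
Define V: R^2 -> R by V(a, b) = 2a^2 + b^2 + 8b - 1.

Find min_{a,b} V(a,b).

V(a,b) separates as P(a) + Q(b) − 1, so its minimum is min P + min Q − 1.
P'(a) = 4a vanishes at a ∈ {0}; Q'(b) = 2b + 8 vanishes at b ∈ {-4}.
Local minima of P (where P''>0): P(0)=0. Local minima of Q: Q(-4)=-16.
So the global minimum of V is P(0) + Q(-4) − 1 = 0 − 16 − 1 = -17, attained at (0, -4).

-17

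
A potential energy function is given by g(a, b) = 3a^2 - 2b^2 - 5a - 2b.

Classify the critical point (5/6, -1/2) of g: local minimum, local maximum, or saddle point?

The Hessian of g is constant: H = [[6, 0], [0, -4]].
det(H) = 6·(-4) − 0² = -24.
Since det(H) < 0, H is indefinite and the critical point is a saddle point.

saddle point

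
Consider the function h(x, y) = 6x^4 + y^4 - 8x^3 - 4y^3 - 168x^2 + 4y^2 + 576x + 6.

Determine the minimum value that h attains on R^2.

-2938

h(x,y) separates as P(x) + Q(y) + 6, so its minimum is min P + min Q + 6.
P'(x) = 24(x - 3)(x - 2)(x + 4) vanishes at x ∈ {-4, 2, 3}; Q'(y) = 4y(y - 2)(y - 1) vanishes at y ∈ {0, 1, 2}.
Local minima of P (where P''>0): P(-4)=-2944, P(3)=486. Local minima of Q: Q(0)=0, Q(2)=0.
So the global minimum of h is P(-4) + Q(0) + 6 = -2944 + 0 + 6 = -2938, attained at (-4, 0).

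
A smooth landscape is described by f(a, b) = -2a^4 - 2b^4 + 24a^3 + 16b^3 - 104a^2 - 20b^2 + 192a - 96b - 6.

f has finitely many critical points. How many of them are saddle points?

f separates as a function of a plus a function of b, so ∇f=0 decouples.
∂f/∂a = -8(a - 4)(a - 3)(a - 2) = 0 at a ∈ {2, 3, 4}; ∂f/∂b = -8(b - 4)(b - 3)(b + 1) = 0 at b ∈ {-1, 3, 4}.
The Hessian is diagonal: diag(f_aa, f_bb). Second derivatives: f_aa(2)=-16, f_aa(3)=8, f_aa(4)=-16; f_bb(-1)=-160, f_bb(3)=32, f_bb(4)=-40.
Saddle points occur where the two diagonal entries have opposite signs: (2, 3), (3, -1), (3, 4), (4, 3). Count: 4.

4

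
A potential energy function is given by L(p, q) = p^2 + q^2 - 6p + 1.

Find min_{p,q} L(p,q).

L(p,q) separates as A(p) + B(q) + 1, so its minimum is min A + min B + 1.
A'(p) = 2p - 6 vanishes at p ∈ {3}; B'(q) = 2q vanishes at q ∈ {0}.
Local minima of A (where A''>0): A(3)=-9. Local minima of B: B(0)=0.
So the global minimum of L is A(3) + B(0) + 1 = -9 + 0 + 1 = -8, attained at (3, 0).

-8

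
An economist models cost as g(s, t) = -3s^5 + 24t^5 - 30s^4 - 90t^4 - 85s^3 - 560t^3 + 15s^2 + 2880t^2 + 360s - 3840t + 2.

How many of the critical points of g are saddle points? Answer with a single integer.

g separates as a function of s plus a function of t, so ∇g=0 decouples.
∂g/∂s = -15(s - 1)(s + 2)(s + 3)(s + 4) = 0 at s ∈ {-4, -3, -2, 1}; ∂g/∂t = 120(t - 4)(t - 2)(t - 1)(t + 4) = 0 at t ∈ {-4, 1, 2, 4}.
The Hessian is diagonal: diag(g_ss, g_tt). Second derivatives: g_ss(-4)=150, g_ss(-3)=-60, g_ss(-2)=90, g_ss(1)=-900; g_tt(-4)=-28800, g_tt(1)=1800, g_tt(2)=-1440, g_tt(4)=5760.
Saddle points occur where the two diagonal entries have opposite signs: (-4, -4), (-4, 2), (-3, 1), (-3, 4), (-2, -4), (-2, 2), (1, 1), (1, 4). Count: 8.

8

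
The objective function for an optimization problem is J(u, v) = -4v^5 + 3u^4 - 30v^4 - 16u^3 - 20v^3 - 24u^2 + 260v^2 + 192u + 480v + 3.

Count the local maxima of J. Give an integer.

2

J separates as a function of u plus a function of v, so ∇J=0 decouples.
∂J/∂u = 12(u - 4)(u - 2)(u + 2) = 0 at u ∈ {-2, 2, 4}; ∂J/∂v = -20(v - 2)(v + 1)(v + 3)(v + 4) = 0 at v ∈ {-4, -3, -1, 2}.
The Hessian is diagonal: diag(J_uu, J_vv). Second derivatives: J_uu(-2)=288, J_uu(2)=-96, J_uu(4)=144; J_vv(-4)=360, J_vv(-3)=-200, J_vv(-1)=360, J_vv(2)=-1800.
Local maxima occur where both diagonal entries negative: (2, -3), (2, 2). Count: 2.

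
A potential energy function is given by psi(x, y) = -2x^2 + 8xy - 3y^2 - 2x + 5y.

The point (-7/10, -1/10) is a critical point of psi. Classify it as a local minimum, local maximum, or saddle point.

The Hessian of psi is constant: H = [[-4, 8], [8, -6]].
det(H) = (-4)·(-6) − 8² = -40.
Since det(H) < 0, H is indefinite and the critical point is a saddle point.

saddle point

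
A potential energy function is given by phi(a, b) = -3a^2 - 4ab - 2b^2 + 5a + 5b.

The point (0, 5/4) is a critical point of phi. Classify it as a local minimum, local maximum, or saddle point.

local maximum

The Hessian of phi is constant: H = [[-6, -4], [-4, -4]].
det(H) = (-6)·(-4) − (-4)² = 8.
det(H) > 0 and tr(H) = -10 < 0, so H is negative definite and the point is a local maximum.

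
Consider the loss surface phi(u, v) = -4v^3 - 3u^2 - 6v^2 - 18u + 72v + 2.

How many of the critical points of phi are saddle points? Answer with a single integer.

1

phi separates as a function of u plus a function of v, so ∇phi=0 decouples.
∂phi/∂u = -6(u + 3) = 0 at u ∈ {-3}; ∂phi/∂v = -12(v - 2)(v + 3) = 0 at v ∈ {-3, 2}.
The Hessian is diagonal: diag(phi_uu, phi_vv). Second derivatives: phi_uu(-3)=-6; phi_vv(-3)=60, phi_vv(2)=-60.
Saddle points occur where the two diagonal entries have opposite signs: (-3, -3). Count: 1.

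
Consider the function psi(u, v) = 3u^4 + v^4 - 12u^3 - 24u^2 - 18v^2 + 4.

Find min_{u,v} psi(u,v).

-461

psi(u,v) separates as P(u) + Q(v) + 4, so its minimum is min P + min Q + 4.
P'(u) = 12u(u - 4)(u + 1) vanishes at u ∈ {-1, 0, 4}; Q'(v) = 4v(v - 3)(v + 3) vanishes at v ∈ {-3, 0, 3}.
Local minima of P (where P''>0): P(-1)=-9, P(4)=-384. Local minima of Q: Q(-3)=-81, Q(3)=-81.
So the global minimum of psi is P(4) + Q(-3) + 4 = -384 − 81 + 4 = -461, attained at (4, -3).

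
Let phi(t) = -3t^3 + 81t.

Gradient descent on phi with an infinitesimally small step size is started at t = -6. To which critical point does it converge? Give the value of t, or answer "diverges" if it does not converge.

-3

phi'(t) = -9(t - 3)(t + 3), so phi'(-6) = -243.
Gradient descent moves in the -phi' direction, i.e. t is increasing.
The nearest critical point in that direction is t = -3, where phi'' = 54 > 0 (a local minimum). The iterate converges there.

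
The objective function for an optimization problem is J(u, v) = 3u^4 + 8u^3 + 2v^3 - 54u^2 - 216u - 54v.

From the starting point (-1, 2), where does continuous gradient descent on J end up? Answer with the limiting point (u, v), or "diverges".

J is separable, so gradient descent decouples: u follows -∂J/∂u, v follows -∂J/∂v.
∂J/∂u = 12(u - 3)(u + 2)(u + 3); at u=-1 this is -96, so u increases.
∂J/∂v = 6(v - 3)(v + 3); at v=2 this is -30, so v increases.
u converges to its nearest critical value 3 (a local min of the u-part); v converges to 3. The iterate converges to (3, 3).

(3, 3)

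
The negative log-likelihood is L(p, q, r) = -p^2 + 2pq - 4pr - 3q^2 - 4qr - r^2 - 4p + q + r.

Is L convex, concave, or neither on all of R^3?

L is quadratic, so its Hessian is the constant matrix H = [[-2, 2, -4], [2, -6, -4], [-4, -4, -2]].
Leading principal minors: -2, 8, 176.
Neither pattern holds ⇒ H is indefinite ⇒ neither convex nor concave.

neither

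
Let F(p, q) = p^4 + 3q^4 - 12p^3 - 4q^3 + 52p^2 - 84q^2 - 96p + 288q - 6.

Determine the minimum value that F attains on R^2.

-1542

F(p,q) separates as A(p) + B(q) − 6, so its minimum is min A + min B − 6.
A'(p) = 4(p - 4)(p - 3)(p - 2) vanishes at p ∈ {2, 3, 4}; B'(q) = 12(q - 3)(q - 2)(q + 4) vanishes at q ∈ {-4, 2, 3}.
Local minima of A (where A''>0): A(2)=-64, A(4)=-64. Local minima of B: B(-4)=-1472, B(3)=243.
So the global minimum of F is A(2) + B(-4) − 6 = -64 − 1472 − 6 = -1542, attained at (2, -4).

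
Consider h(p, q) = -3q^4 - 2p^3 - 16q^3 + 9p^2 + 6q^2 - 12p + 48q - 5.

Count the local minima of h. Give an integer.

1

h separates as a function of p plus a function of q, so ∇h=0 decouples.
∂h/∂p = -6(p - 2)(p - 1) = 0 at p ∈ {1, 2}; ∂h/∂q = -12(q - 1)(q + 1)(q + 4) = 0 at q ∈ {-4, -1, 1}.
The Hessian is diagonal: diag(h_pp, h_qq). Second derivatives: h_pp(1)=6, h_pp(2)=-6; h_qq(-4)=-180, h_qq(-1)=72, h_qq(1)=-120.
Local minima occur where both diagonal entries positive: (1, -1). Count: 1.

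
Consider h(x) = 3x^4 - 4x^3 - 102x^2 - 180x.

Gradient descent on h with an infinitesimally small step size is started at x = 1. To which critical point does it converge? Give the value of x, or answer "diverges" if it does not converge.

h'(x) = 12(x - 5)(x + 1)(x + 3), so h'(1) = -384.
Gradient descent moves in the -h' direction, i.e. x is increasing.
The nearest critical point in that direction is x = 5, where h'' = 576 > 0 (a local minimum). The iterate converges there.

5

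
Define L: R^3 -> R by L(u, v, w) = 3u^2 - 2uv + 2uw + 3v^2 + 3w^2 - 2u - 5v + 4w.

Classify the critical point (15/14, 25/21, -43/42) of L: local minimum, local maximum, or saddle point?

The Hessian is constant: H = [[6, -2, 2], [-2, 6, 0], [2, 0, 6]].
Leading principal minors: Δ₁ = 6, Δ₂ = 32, Δ₃ = 168.
All leading minors are positive, so H is positive definite: a local minimum.

local minimum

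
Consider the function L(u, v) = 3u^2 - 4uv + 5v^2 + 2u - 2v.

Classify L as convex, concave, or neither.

convex

L is quadratic, so its Hessian is the constant matrix H = [[6, -4], [-4, 10]].
det(H) = 44, tr(H) = 16.
det(H) > 0 and tr(H) > 0, so H is positive definite everywhere: convex.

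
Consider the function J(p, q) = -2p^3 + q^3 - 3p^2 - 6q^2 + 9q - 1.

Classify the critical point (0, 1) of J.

local maximum

The mixed partial ∂²J/∂p∂q is 0, so the Hessian at any point is diag(J_pp, J_qq) = diag(-6(2p + 1), 6(q - 2)).
At (0, 1): H = diag(-6, -6).
Both eigenvalues are negative, so H is negative definite: a local maximum.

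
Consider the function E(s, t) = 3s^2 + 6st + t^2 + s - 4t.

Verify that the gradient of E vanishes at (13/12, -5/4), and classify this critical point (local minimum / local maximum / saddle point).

saddle point

∇E = (6s + 6t + 1, 6s + 2t - 4); substituting (13/12, -5/4) gives ∇E = (0, 0), so (13/12, -5/4) is indeed a critical point.
The Hessian of E is constant: H = [[6, 6], [6, 2]].
det(H) = 6·2 − 6² = -24.
Since det(H) < 0, H is indefinite and the critical point is a saddle point.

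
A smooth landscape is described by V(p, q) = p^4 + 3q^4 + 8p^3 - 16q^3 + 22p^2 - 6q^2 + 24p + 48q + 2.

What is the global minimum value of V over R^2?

-167

V(p,q) separates as A(p) + B(q) + 2, so its minimum is min A + min B + 2.
A'(p) = 4(p + 1)(p + 2)(p + 3) vanishes at p ∈ {-3, -2, -1}; B'(q) = 12(q - 4)(q - 1)(q + 1) vanishes at q ∈ {-1, 1, 4}.
Local minima of A (where A''>0): A(-3)=-9, A(-1)=-9. Local minima of B: B(-1)=-35, B(4)=-160.
So the global minimum of V is A(-3) + B(4) + 2 = -9 − 160 + 2 = -167, attained at (-3, 4).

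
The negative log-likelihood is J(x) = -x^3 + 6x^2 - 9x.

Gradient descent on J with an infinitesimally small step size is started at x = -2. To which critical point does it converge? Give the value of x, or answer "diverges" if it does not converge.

J'(x) = -3(x - 3)(x - 1), so J'(-2) = -45.
Gradient descent moves in the -J' direction, i.e. x is increasing.
The nearest critical point in that direction is x = 1, where J'' = 6 > 0 (a local minimum). The iterate converges there.

1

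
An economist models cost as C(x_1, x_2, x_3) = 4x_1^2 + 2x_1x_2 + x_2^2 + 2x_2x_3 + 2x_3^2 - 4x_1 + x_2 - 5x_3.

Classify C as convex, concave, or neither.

C is quadratic, so its Hessian is the constant matrix H = [[8, 2, 0], [2, 2, 2], [0, 2, 4]].
Leading principal minors: 8, 12, 16.
All positive ⇒ H ≻ 0 ⇒ convex.

convex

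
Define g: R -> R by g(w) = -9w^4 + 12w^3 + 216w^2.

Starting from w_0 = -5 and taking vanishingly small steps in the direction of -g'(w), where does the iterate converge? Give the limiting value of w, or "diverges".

diverges

g'(w) = -36w(w - 4)(w + 3), so g'(-5) = 3240.
Gradient descent moves in the -g' direction, i.e. w is decreasing.
There is no critical point below w=-5, and g' keeps the same sign, so the iterate runs off to −∞.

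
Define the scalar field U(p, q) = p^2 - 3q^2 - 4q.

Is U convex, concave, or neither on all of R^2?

U is quadratic, so its Hessian is the constant matrix H = [[2, 0], [0, -6]].
det(H) = -12, tr(H) = -4.
det(H) < 0, so H is indefinite: neither convex nor concave.

neither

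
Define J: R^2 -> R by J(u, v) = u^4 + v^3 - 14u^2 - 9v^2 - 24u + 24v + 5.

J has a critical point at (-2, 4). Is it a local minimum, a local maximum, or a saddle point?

The mixed partial ∂²J/∂u∂v is 0, so the Hessian at any point is diag(J_uu, J_vv) = diag(4(3u^2 - 7), 6(v - 3)).
At (-2, 4): H = diag(20, 6).
Both eigenvalues are positive, so H is positive definite: a local minimum.

local minimum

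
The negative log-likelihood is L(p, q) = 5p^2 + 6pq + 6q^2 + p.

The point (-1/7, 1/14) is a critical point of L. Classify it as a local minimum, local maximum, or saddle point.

The Hessian of L is constant: H = [[10, 6], [6, 12]].
det(H) = 10·12 − 6² = 84.
det(H) > 0 and tr(H) = 22 > 0, so H is positive definite and the point is a local minimum.

local minimum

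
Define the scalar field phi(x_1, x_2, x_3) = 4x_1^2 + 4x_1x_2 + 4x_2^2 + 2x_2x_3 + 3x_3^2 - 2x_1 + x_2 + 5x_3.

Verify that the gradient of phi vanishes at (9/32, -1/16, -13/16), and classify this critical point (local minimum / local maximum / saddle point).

∇phi = (8x_1 + 4x_2 - 2, 4x_1 + 8x_2 + 2x_3 + 1, 2x_2 + 6x_3 + 5); substituting (9/32, -1/16, -13/16) gives ∇phi = (0, 0, 0), so (9/32, -1/16, -13/16) is indeed a critical point.
The Hessian is constant: H = [[8, 4, 0], [4, 8, 2], [0, 2, 6]].
Leading principal minors: Δ₁ = 8, Δ₂ = 48, Δ₃ = 256.
All leading minors are positive, so H is positive definite: a local minimum.

local minimum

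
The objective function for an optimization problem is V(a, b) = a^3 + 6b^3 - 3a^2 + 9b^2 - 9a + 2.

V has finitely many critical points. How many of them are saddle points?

2

V separates as a function of a plus a function of b, so ∇V=0 decouples.
∂V/∂a = 3(a - 3)(a + 1) = 0 at a ∈ {-1, 3}; ∂V/∂b = 18b(b + 1) = 0 at b ∈ {-1, 0}.
The Hessian is diagonal: diag(V_aa, V_bb). Second derivatives: V_aa(-1)=-12, V_aa(3)=12; V_bb(-1)=-18, V_bb(0)=18.
Saddle points occur where the two diagonal entries have opposite signs: (-1, 0), (3, -1). Count: 2.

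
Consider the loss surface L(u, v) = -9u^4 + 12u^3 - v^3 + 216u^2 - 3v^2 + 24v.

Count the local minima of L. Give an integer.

1

L separates as a function of u plus a function of v, so ∇L=0 decouples.
∂L/∂u = -36u(u - 4)(u + 3) = 0 at u ∈ {-3, 0, 4}; ∂L/∂v = -3(v - 2)(v + 4) = 0 at v ∈ {-4, 2}.
The Hessian is diagonal: diag(L_uu, L_vv). Second derivatives: L_uu(-3)=-756, L_uu(0)=432, L_uu(4)=-1008; L_vv(-4)=18, L_vv(2)=-18.
Local minima occur where both diagonal entries positive: (0, -4). Count: 1.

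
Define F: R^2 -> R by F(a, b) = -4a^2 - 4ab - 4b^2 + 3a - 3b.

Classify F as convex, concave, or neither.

F is quadratic, so its Hessian is the constant matrix H = [[-8, -4], [-4, -8]].
det(H) = 48, tr(H) = -16.
det(H) > 0 and tr(H) < 0, so H is negative definite everywhere: concave.

concave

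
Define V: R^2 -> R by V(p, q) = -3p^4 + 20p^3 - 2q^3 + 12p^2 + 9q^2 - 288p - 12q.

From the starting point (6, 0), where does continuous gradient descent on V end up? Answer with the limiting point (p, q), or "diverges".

diverges

V is separable, so gradient descent decouples: p follows -∂V/∂p, q follows -∂V/∂q.
∂V/∂p = -12(p - 4)(p - 3)(p + 2); at p=6 this is -576, so p increases.
∂V/∂q = -6(q - 2)(q - 1); at q=0 this is -12, so q increases.
The p-coordinate has no critical point in that direction and runs off to infinity.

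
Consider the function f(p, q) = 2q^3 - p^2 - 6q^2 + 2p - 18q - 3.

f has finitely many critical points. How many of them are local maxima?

f separates as a function of p plus a function of q, so ∇f=0 decouples.
∂f/∂p = -2(p - 1) = 0 at p ∈ {1}; ∂f/∂q = 6(q - 3)(q + 1) = 0 at q ∈ {-1, 3}.
The Hessian is diagonal: diag(f_pp, f_qq). Second derivatives: f_pp(1)=-2; f_qq(-1)=-24, f_qq(3)=24.
Local maxima occur where both diagonal entries negative: (1, -1). Count: 1.

1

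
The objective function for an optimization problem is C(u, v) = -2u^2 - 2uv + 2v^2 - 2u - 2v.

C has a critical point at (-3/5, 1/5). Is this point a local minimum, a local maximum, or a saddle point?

saddle point

The Hessian of C is constant: H = [[-4, -2], [-2, 4]].
det(H) = (-4)·4 − (-2)² = -20.
Since det(H) < 0, H is indefinite and the critical point is a saddle point.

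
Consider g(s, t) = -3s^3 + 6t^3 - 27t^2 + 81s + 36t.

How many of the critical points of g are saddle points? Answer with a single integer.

2

g separates as a function of s plus a function of t, so ∇g=0 decouples.
∂g/∂s = -9(s - 3)(s + 3) = 0 at s ∈ {-3, 3}; ∂g/∂t = 18(t - 2)(t - 1) = 0 at t ∈ {1, 2}.
The Hessian is diagonal: diag(g_ss, g_tt). Second derivatives: g_ss(-3)=54, g_ss(3)=-54; g_tt(1)=-18, g_tt(2)=18.
Saddle points occur where the two diagonal entries have opposite signs: (-3, 1), (3, 2). Count: 2.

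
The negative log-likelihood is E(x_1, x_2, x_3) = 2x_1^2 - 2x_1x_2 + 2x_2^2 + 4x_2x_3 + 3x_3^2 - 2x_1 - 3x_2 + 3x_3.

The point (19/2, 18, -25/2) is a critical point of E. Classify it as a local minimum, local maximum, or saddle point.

The Hessian is constant: H = [[4, -2, 0], [-2, 4, 4], [0, 4, 6]].
Leading principal minors: Δ₁ = 4, Δ₂ = 12, Δ₃ = 8.
All leading minors are positive, so H is positive definite: a local minimum.

local minimum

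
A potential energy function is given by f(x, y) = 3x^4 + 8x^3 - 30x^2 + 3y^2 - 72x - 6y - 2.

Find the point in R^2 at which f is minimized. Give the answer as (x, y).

(2, 1)

f(x,y) separates as P(x) + Q(y) − 2, so its minimum is min P + min Q − 2.
P'(x) = 12(x - 2)(x + 1)(x + 3) vanishes at x ∈ {-3, -1, 2}; Q'(y) = 6y - 6 vanishes at y ∈ {1}.
Local minima of P (where P''>0): P(-3)=-27, P(2)=-152. Local minima of Q: Q(1)=-3.
So the global minimum of f is P(2) + Q(1) − 2 = -152 − 3 − 2 = -157, attained at (2, 1).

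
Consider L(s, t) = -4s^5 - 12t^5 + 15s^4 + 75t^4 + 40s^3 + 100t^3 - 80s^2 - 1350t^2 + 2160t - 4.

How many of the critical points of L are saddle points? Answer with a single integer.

8

L separates as a function of s plus a function of t, so ∇L=0 decouples.
∂L/∂s = -20s(s - 4)(s - 1)(s + 2) = 0 at s ∈ {-2, 0, 1, 4}; ∂L/∂t = -60(t - 4)(t - 3)(t - 1)(t + 3) = 0 at t ∈ {-3, 1, 3, 4}.
The Hessian is diagonal: diag(L_ss, L_tt). Second derivatives: L_ss(-2)=720, L_ss(0)=-160, L_ss(1)=180, L_ss(4)=-1440; L_tt(-3)=10080, L_tt(1)=-1440, L_tt(3)=720, L_tt(4)=-1260.
Saddle points occur where the two diagonal entries have opposite signs: (-2, 1), (-2, 4), (0, -3), (0, 3), (1, 1), (1, 4), (4, -3), (4, 3). Count: 8.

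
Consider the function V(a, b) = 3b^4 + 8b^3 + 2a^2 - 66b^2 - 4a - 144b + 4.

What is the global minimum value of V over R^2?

V(a,b) separates as P(a) + Q(b) + 4, so its minimum is min P + min Q + 4.
P'(a) = 4a - 4 vanishes at a ∈ {1}; Q'(b) = 12(b - 3)(b + 1)(b + 4) vanishes at b ∈ {-4, -1, 3}.
Local minima of P (where P''>0): P(1)=-2. Local minima of Q: Q(-4)=-224, Q(3)=-567.
So the global minimum of V is P(1) + Q(3) + 4 = -2 − 567 + 4 = -565, attained at (1, 3).

-565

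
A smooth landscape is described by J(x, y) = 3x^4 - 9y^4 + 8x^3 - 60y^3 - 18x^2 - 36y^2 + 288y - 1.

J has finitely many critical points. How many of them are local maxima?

2

J separates as a function of x plus a function of y, so ∇J=0 decouples.
∂J/∂x = 12x(x - 1)(x + 3) = 0 at x ∈ {-3, 0, 1}; ∂J/∂y = -36(y - 1)(y + 2)(y + 4) = 0 at y ∈ {-4, -2, 1}.
The Hessian is diagonal: diag(J_xx, J_yy). Second derivatives: J_xx(-3)=144, J_xx(0)=-36, J_xx(1)=48; J_yy(-4)=-360, J_yy(-2)=216, J_yy(1)=-540.
Local maxima occur where both diagonal entries negative: (0, -4), (0, 1). Count: 2.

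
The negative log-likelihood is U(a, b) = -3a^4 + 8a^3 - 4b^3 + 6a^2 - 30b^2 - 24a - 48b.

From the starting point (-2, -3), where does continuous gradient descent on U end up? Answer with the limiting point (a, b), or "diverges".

diverges

U is separable, so gradient descent decouples: a follows -∂U/∂a, b follows -∂U/∂b.
∂U/∂a = -12(a - 2)(a - 1)(a + 1); at a=-2 this is 144, so a decreases.
∂U/∂b = -12(b + 1)(b + 4); at b=-3 this is 24, so b decreases.
The a-coordinate has no critical point in that direction and runs off to infinity.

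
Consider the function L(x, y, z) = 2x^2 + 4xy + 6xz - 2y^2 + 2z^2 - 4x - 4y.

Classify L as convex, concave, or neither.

neither

L is quadratic, so its Hessian is the constant matrix H = [[4, 4, 6], [4, -4, 0], [6, 0, 4]].
Leading principal minors: 4, -32, 16.
Neither pattern holds ⇒ H is indefinite ⇒ neither convex nor concave.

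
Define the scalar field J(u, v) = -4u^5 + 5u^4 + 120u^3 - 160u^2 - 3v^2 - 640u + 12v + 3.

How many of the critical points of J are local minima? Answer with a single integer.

0

J separates as a function of u plus a function of v, so ∇J=0 decouples.
∂J/∂u = -20(u - 4)(u - 2)(u + 1)(u + 4) = 0 at u ∈ {-4, -1, 2, 4}; ∂J/∂v = -6(v - 2) = 0 at v ∈ {2}.
The Hessian is diagonal: diag(J_uu, J_vv). Second derivatives: J_uu(-4)=2880, J_uu(-1)=-900, J_uu(2)=720, J_uu(4)=-1600; J_vv(2)=-6.
Local minima occur where both diagonal entries positive: none. Count: 0.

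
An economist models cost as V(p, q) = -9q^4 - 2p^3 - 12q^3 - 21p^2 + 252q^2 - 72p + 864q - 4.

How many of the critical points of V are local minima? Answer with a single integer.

1

V separates as a function of p plus a function of q, so ∇V=0 decouples.
∂V/∂p = -6(p + 3)(p + 4) = 0 at p ∈ {-4, -3}; ∂V/∂q = -36(q - 4)(q + 2)(q + 3) = 0 at q ∈ {-3, -2, 4}.
The Hessian is diagonal: diag(V_pp, V_qq). Second derivatives: V_pp(-4)=6, V_pp(-3)=-6; V_qq(-3)=-252, V_qq(-2)=216, V_qq(4)=-1512.
Local minima occur where both diagonal entries positive: (-4, -2). Count: 1.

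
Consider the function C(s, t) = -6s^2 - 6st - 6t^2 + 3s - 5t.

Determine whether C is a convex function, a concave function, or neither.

concave

C is quadratic, so its Hessian is the constant matrix H = [[-12, -6], [-6, -12]].
det(H) = 108, tr(H) = -24.
det(H) > 0 and tr(H) < 0, so H is negative definite everywhere: concave.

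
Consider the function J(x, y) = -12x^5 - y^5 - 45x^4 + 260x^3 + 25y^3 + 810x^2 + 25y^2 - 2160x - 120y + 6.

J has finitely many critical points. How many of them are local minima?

J separates as a function of x plus a function of y, so ∇J=0 decouples.
∂J/∂x = -60(x - 3)(x - 1)(x + 3)(x + 4) = 0 at x ∈ {-4, -3, 1, 3}; ∂J/∂y = -5(y - 4)(y - 1)(y + 2)(y + 3) = 0 at y ∈ {-3, -2, 1, 4}.
The Hessian is diagonal: diag(J_xx, J_yy). Second derivatives: J_xx(-4)=2100, J_xx(-3)=-1440, J_xx(1)=2400, J_xx(3)=-5040; J_yy(-3)=140, J_yy(-2)=-90, J_yy(1)=180, J_yy(4)=-630.
Local minima occur where both diagonal entries positive: (-4, -3), (-4, 1), (1, -3), (1, 1). Count: 4.

4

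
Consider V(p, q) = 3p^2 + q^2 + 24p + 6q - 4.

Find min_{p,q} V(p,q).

V(p,q) separates as A(p) + B(q) − 4, so its minimum is min A + min B − 4.
A'(p) = 6p + 24 vanishes at p ∈ {-4}; B'(q) = 2q + 6 vanishes at q ∈ {-3}.
Local minima of A (where A''>0): A(-4)=-48. Local minima of B: B(-3)=-9.
So the global minimum of V is A(-4) + B(-3) − 4 = -48 − 9 − 4 = -61, attained at (-4, -3).

-61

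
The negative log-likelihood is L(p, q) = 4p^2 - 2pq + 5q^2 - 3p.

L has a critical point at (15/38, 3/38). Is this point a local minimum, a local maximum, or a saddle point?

The Hessian of L is constant: H = [[8, -2], [-2, 10]].
det(H) = 8·10 − (-2)² = 76.
det(H) > 0 and tr(H) = 18 > 0, so H is positive definite and the point is a local minimum.

local minimum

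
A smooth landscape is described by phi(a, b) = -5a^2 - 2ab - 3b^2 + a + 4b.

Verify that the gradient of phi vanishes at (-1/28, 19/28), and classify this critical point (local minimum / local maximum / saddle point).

local maximum

∇phi = (-10a - 2b + 1, -2a - 6b + 4); substituting (-1/28, 19/28) gives ∇phi = (0, 0), so (-1/28, 19/28) is indeed a critical point.
The Hessian of phi is constant: H = [[-10, -2], [-2, -6]].
det(H) = (-10)·(-6) − (-2)² = 56.
det(H) > 0 and tr(H) = -16 < 0, so H is negative definite and the point is a local maximum.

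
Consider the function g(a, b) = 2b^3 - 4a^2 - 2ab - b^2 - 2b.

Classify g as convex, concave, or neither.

neither

The term 2b^3 is cubic, so the Hessian is not constant.
∂²g/∂b² = 12b - 2, which takes both signs as b varies (negative for sufficiently negative b). A diagonal entry of the Hessian changing sign means the Hessian is neither positive- nor negative-semidefinite on all of R^2.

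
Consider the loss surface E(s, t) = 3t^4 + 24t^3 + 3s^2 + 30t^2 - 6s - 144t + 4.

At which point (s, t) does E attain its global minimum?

E(s,t) separates as P(s) + Q(t) + 4, so its minimum is min P + min Q + 4.
P'(s) = 6s - 6 vanishes at s ∈ {1}; Q'(t) = 12(t - 1)(t + 3)(t + 4) vanishes at t ∈ {-4, -3, 1}.
Local minima of P (where P''>0): P(1)=-3. Local minima of Q: Q(-4)=288, Q(1)=-87.
So the global minimum of E is P(1) + Q(1) + 4 = -3 − 87 + 4 = -86, attained at (1, 1).

(1, 1)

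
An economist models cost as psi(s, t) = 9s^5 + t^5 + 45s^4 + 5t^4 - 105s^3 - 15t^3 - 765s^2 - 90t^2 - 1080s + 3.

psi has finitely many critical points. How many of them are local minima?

psi separates as a function of s plus a function of t, so ∇psi=0 decouples.
∂psi/∂s = 45(s - 3)(s + 1)(s + 2)(s + 4) = 0 at s ∈ {-4, -2, -1, 3}; ∂psi/∂t = 5t(t - 3)(t + 3)(t + 4) = 0 at t ∈ {-4, -3, 0, 3}.
The Hessian is diagonal: diag(psi_ss, psi_tt). Second derivatives: psi_ss(-4)=-1890, psi_ss(-2)=450, psi_ss(-1)=-540, psi_ss(3)=6300; psi_tt(-4)=-140, psi_tt(-3)=90, psi_tt(0)=-180, psi_tt(3)=630.
Local minima occur where both diagonal entries positive: (-2, -3), (-2, 3), (3, -3), (3, 3). Count: 4.

4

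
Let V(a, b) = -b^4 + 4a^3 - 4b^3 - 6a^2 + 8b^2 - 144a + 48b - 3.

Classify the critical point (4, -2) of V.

local minimum

The mixed partial ∂²V/∂a∂b is 0, so the Hessian at any point is diag(V_aa, V_bb) = diag(12(2a - 1), 4(-3b^2 - 6b + 4)).
At (4, -2): H = diag(84, 16).
Both eigenvalues are positive, so H is positive definite: a local minimum.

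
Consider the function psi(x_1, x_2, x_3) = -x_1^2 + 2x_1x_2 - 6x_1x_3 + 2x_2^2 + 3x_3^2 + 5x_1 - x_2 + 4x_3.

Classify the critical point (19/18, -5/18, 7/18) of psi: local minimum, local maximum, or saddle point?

saddle point

The Hessian is constant: H = [[-2, 2, -6], [2, 4, 0], [-6, 0, 6]].
Leading principal minors: Δ₁ = -2, Δ₂ = -12, Δ₃ = -216.
The minors fit neither the all-positive nor the alternating-sign pattern, so H is indefinite: a saddle point.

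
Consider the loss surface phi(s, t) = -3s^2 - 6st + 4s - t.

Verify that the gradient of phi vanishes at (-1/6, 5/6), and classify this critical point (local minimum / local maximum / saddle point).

saddle point

∇phi = (-6s - 6t + 4, -6s - 1); substituting (-1/6, 5/6) gives ∇phi = (0, 0), so (-1/6, 5/6) is indeed a critical point.
The Hessian of phi is constant: H = [[-6, -6], [-6, 0]].
det(H) = (-6)·0 − (-6)² = -36.
Since det(H) < 0, H is indefinite and the critical point is a saddle point.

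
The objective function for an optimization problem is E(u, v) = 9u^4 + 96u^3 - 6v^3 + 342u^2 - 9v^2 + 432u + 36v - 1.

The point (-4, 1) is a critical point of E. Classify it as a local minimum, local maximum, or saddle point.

The mixed partial ∂²E/∂u∂v is 0, so the Hessian at any point is diag(E_uu, E_vv) = diag(36(3u^2 + 16u + 19), -18(2v + 1)).
At (-4, 1): H = diag(108, -54).
The eigenvalues have opposite signs, so H is indefinite: a saddle point.

saddle point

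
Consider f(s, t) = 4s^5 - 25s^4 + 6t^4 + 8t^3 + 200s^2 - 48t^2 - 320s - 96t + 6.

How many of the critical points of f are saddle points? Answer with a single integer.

6

f separates as a function of s plus a function of t, so ∇f=0 decouples.
∂f/∂s = 20(s - 4)(s - 2)(s - 1)(s + 2) = 0 at s ∈ {-2, 1, 2, 4}; ∂f/∂t = 24(t - 2)(t + 1)(t + 2) = 0 at t ∈ {-2, -1, 2}.
The Hessian is diagonal: diag(f_ss, f_tt). Second derivatives: f_ss(-2)=-1440, f_ss(1)=180, f_ss(2)=-160, f_ss(4)=720; f_tt(-2)=96, f_tt(-1)=-72, f_tt(2)=288.
Saddle points occur where the two diagonal entries have opposite signs: (-2, -2), (-2, 2), (1, -1), (2, -2), (2, 2), (4, -1). Count: 6.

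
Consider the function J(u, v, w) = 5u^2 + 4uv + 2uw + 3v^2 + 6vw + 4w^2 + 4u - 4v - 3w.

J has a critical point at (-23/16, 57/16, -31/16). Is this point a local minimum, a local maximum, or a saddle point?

The Hessian is constant: H = [[10, 4, 2], [4, 6, 6], [2, 6, 8]].
Leading principal minors: Δ₁ = 10, Δ₂ = 44, Δ₃ = 64.
All leading minors are positive, so H is positive definite: a local minimum.

local minimum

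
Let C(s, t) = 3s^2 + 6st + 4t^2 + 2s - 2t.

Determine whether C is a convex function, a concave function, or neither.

convex

C is quadratic, so its Hessian is the constant matrix H = [[6, 6], [6, 8]].
det(H) = 12, tr(H) = 14.
det(H) > 0 and tr(H) > 0, so H is positive definite everywhere: convex.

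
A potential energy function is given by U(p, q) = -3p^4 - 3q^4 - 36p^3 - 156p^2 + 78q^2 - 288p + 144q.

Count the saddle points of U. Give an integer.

U separates as a function of p plus a function of q, so ∇U=0 decouples.
∂U/∂p = -12(p + 2)(p + 3)(p + 4) = 0 at p ∈ {-4, -3, -2}; ∂U/∂q = -12(q - 4)(q + 1)(q + 3) = 0 at q ∈ {-3, -1, 4}.
The Hessian is diagonal: diag(U_pp, U_qq). Second derivatives: U_pp(-4)=-24, U_pp(-3)=12, U_pp(-2)=-24; U_qq(-3)=-168, U_qq(-1)=120, U_qq(4)=-420.
Saddle points occur where the two diagonal entries have opposite signs: (-4, -1), (-3, -3), (-3, 4), (-2, -1). Count: 4.

4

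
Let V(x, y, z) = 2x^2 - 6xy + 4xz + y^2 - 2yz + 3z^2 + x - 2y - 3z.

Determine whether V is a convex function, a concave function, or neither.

V is quadratic, so its Hessian is the constant matrix H = [[4, -6, 4], [-6, 2, -2], [4, -2, 6]].
Leading principal minors: 4, -28, -120.
Neither pattern holds ⇒ H is indefinite ⇒ neither convex nor concave.

neither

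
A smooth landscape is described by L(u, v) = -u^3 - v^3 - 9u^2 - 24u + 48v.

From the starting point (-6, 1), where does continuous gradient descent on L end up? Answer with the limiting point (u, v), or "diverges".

L is separable, so gradient descent decouples: u follows -∂L/∂u, v follows -∂L/∂v.
∂L/∂u = -3(u + 2)(u + 4); at u=-6 this is -24, so u increases.
∂L/∂v = -3(v - 4)(v + 4); at v=1 this is 45, so v decreases.
u converges to its nearest critical value -4 (a local min of the u-part); v converges to -4. The iterate converges to (-4, -4).

(-4, -4)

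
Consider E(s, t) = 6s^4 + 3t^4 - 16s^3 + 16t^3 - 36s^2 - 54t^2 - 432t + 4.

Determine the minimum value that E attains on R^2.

-1373

E(s,t) separates as P(s) + Q(t) + 4, so its minimum is min P + min Q + 4.
P'(s) = 24s(s - 3)(s + 1) vanishes at s ∈ {-1, 0, 3}; Q'(t) = 12(t - 3)(t + 3)(t + 4) vanishes at t ∈ {-4, -3, 3}.
Local minima of P (where P''>0): P(-1)=-14, P(3)=-270. Local minima of Q: Q(-4)=608, Q(3)=-1107.
So the global minimum of E is P(3) + Q(3) + 4 = -270 − 1107 + 4 = -1373, attained at (3, 3).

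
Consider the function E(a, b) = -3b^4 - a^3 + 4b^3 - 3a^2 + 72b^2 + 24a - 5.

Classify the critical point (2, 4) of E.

local maximum

The mixed partial ∂²E/∂a∂b is 0, so the Hessian at any point is diag(E_aa, E_bb) = diag(-6(a + 1), 12(-3b^2 + 2b + 12)).
At (2, 4): H = diag(-18, -336).
Both eigenvalues are negative, so H is negative definite: a local maximum.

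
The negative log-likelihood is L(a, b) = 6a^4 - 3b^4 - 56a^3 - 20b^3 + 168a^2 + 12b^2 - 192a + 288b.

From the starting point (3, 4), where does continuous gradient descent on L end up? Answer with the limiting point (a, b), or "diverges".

diverges

L is separable, so gradient descent decouples: a follows -∂L/∂a, b follows -∂L/∂b.
∂L/∂a = 24(a - 4)(a - 2)(a - 1); at a=3 this is -48, so a increases.
∂L/∂b = -12(b - 2)(b + 3)(b + 4); at b=4 this is -1344, so b increases.
The b-coordinate has no critical point in that direction and runs off to infinity.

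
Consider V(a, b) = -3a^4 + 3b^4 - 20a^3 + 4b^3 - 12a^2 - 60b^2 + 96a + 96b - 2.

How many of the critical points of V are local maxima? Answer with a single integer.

V separates as a function of a plus a function of b, so ∇V=0 decouples.
∂V/∂a = -12(a - 1)(a + 2)(a + 4) = 0 at a ∈ {-4, -2, 1}; ∂V/∂b = 12(b - 2)(b - 1)(b + 4) = 0 at b ∈ {-4, 1, 2}.
The Hessian is diagonal: diag(V_aa, V_bb). Second derivatives: V_aa(-4)=-120, V_aa(-2)=72, V_aa(1)=-180; V_bb(-4)=360, V_bb(1)=-60, V_bb(2)=72.
Local maxima occur where both diagonal entries negative: (-4, 1), (1, 1). Count: 2.

2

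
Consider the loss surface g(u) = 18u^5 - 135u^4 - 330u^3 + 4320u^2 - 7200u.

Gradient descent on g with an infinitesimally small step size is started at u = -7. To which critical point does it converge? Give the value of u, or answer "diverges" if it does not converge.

diverges

g'(u) = 90(u - 5)(u - 4)(u - 1)(u + 4), so g'(-7) = 285120.
Gradient descent moves in the -g' direction, i.e. u is decreasing.
There is no critical point below u=-7, and g' keeps the same sign, so the iterate runs off to −∞.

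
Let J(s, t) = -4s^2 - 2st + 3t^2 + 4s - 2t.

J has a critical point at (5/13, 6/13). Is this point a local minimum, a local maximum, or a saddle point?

saddle point

The Hessian of J is constant: H = [[-8, -2], [-2, 6]].
det(H) = (-8)·6 − (-2)² = -52.
Since det(H) < 0, H is indefinite and the critical point is a saddle point.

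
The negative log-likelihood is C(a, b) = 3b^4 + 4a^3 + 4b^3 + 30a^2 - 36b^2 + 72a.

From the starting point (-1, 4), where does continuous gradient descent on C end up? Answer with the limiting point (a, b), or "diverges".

(-2, 2)

C is separable, so gradient descent decouples: a follows -∂C/∂a, b follows -∂C/∂b.
∂C/∂a = 12(a + 2)(a + 3); at a=-1 this is 24, so a decreases.
∂C/∂b = 12b(b - 2)(b + 3); at b=4 this is 672, so b decreases.
a converges to its nearest critical value -2 (a local min of the a-part); b converges to 2. The iterate converges to (-2, 2).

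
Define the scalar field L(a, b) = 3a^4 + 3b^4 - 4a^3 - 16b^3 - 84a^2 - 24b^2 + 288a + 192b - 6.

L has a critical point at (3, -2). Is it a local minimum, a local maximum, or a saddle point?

local minimum

The mixed partial ∂²L/∂a∂b is 0, so the Hessian at any point is diag(L_aa, L_bb) = diag(12(3a^2 - 2a - 14), 12(3b^2 - 8b - 4)).
At (3, -2): H = diag(84, 288).
Both eigenvalues are positive, so H is positive definite: a local minimum.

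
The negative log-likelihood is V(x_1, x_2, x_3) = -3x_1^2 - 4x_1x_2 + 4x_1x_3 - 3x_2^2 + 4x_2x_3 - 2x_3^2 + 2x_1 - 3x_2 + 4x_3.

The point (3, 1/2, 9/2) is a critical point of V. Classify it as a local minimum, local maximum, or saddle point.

local maximum

The Hessian is constant: H = [[-6, -4, 4], [-4, -6, 4], [4, 4, -4]].
Leading principal minors: Δ₁ = -6, Δ₂ = 20, Δ₃ = -16.
The minors alternate sign starting negative (−, +, −), so H is negative definite: a local maximum.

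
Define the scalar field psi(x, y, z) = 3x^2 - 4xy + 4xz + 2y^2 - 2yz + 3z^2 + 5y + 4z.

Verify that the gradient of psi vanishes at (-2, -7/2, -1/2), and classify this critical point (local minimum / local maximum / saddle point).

local minimum

∇psi = (6x - 4y + 4z, -4x + 4y - 2z + 5, 4x - 2y + 6z + 4); substituting (-2, -7/2, -1/2) gives ∇psi = (0, 0, 0), so (-2, -7/2, -1/2) is indeed a critical point.
The Hessian is constant: H = [[6, -4, 4], [-4, 4, -2], [4, -2, 6]].
Leading principal minors: Δ₁ = 6, Δ₂ = 8, Δ₃ = 24.
All leading minors are positive, so H is positive definite: a local minimum.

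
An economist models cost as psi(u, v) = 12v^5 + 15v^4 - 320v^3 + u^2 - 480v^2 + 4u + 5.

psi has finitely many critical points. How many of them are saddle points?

2

psi separates as a function of u plus a function of v, so ∇psi=0 decouples.
∂psi/∂u = 2(u + 2) = 0 at u ∈ {-2}; ∂psi/∂v = 60v(v - 4)(v + 1)(v + 4) = 0 at v ∈ {-4, -1, 0, 4}.
The Hessian is diagonal: diag(psi_uu, psi_vv). Second derivatives: psi_uu(-2)=2; psi_vv(-4)=-5760, psi_vv(-1)=900, psi_vv(0)=-960, psi_vv(4)=9600.
Saddle points occur where the two diagonal entries have opposite signs: (-2, -4), (-2, 0). Count: 2.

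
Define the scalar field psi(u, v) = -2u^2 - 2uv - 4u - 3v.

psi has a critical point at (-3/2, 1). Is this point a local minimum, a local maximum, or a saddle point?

The Hessian of psi is constant: H = [[-4, -2], [-2, 0]].
det(H) = (-4)·0 − (-2)² = -4.
Since det(H) < 0, H is indefinite and the critical point is a saddle point.

saddle point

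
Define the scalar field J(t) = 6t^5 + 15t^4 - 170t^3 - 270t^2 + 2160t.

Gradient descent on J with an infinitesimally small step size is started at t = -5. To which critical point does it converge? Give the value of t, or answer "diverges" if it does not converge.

J'(t) = 30(t - 3)(t - 2)(t + 3)(t + 4), so J'(-5) = 3360.
Gradient descent moves in the -J' direction, i.e. t is decreasing.
There is no critical point below t=-5, and J' keeps the same sign, so the iterate runs off to −∞.

diverges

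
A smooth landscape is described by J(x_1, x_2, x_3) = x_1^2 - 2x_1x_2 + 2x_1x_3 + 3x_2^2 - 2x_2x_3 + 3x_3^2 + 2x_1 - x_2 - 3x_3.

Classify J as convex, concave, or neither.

convex

J is quadratic, so its Hessian is the constant matrix H = [[2, -2, 2], [-2, 6, -2], [2, -2, 6]].
Leading principal minors: 2, 8, 32.
All positive ⇒ H ≻ 0 ⇒ convex.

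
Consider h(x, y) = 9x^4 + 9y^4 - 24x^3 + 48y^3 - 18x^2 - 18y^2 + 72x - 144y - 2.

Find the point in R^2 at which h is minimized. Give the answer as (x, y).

h(x,y) separates as P(x) + Q(y) − 2, so its minimum is min P + min Q − 2.
P'(x) = 36(x - 2)(x - 1)(x + 1) vanishes at x ∈ {-1, 1, 2}; Q'(y) = 36(y - 1)(y + 1)(y + 4) vanishes at y ∈ {-4, -1, 1}.
Local minima of P (where P''>0): P(-1)=-57, P(2)=24. Local minima of Q: Q(-4)=-480, Q(1)=-105.
So the global minimum of h is P(-1) + Q(-4) − 2 = -57 − 480 − 2 = -539, attained at (-1, -4).

(-1, -4)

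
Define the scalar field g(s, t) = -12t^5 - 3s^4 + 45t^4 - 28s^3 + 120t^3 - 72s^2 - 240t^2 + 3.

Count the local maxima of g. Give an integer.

g separates as a function of s plus a function of t, so ∇g=0 decouples.
∂g/∂s = -12s(s + 3)(s + 4) = 0 at s ∈ {-4, -3, 0}; ∂g/∂t = -60t(t - 4)(t - 1)(t + 2) = 0 at t ∈ {-2, 0, 1, 4}.
The Hessian is diagonal: diag(g_ss, g_tt). Second derivatives: g_ss(-4)=-48, g_ss(-3)=36, g_ss(0)=-144; g_tt(-2)=2160, g_tt(0)=-480, g_tt(1)=540, g_tt(4)=-4320.
Local maxima occur where both diagonal entries negative: (-4, 0), (-4, 4), (0, 0), (0, 4). Count: 4.

4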